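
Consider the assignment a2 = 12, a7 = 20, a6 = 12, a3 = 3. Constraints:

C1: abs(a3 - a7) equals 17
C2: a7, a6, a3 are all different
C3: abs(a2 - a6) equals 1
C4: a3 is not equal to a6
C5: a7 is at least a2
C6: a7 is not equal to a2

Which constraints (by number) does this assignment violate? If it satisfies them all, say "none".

No — constraint 3 is not satisfied.

C1: abs(3 - 20) = 17  ✓
C2: values 20, 12, 3 are pairwise distinct  ✓
C3: abs(12 - 12) = 0, not 1  ✗
C4: a3 = 3, a6 = 12; distinct  ✓
C5: a7 = 20, a2 = 12; 20 ≥ 12  ✓
C6: a7 = 20, a2 = 12; distinct  ✓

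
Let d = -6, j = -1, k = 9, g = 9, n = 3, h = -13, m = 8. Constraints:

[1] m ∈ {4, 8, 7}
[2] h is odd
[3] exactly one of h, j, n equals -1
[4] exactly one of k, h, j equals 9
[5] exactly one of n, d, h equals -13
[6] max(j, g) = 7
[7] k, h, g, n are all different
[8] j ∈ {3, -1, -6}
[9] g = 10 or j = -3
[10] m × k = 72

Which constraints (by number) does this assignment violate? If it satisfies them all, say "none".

Constraints 6, 7, 9 do not hold.

[1] m = 8 is in {4, 8, 7} — holds.
[2] h = -13 is odd — holds.
[3] h=-13, j=-1, n=3; 1 of them equals -1 — holds.
[4] k=9, h=-13, j=-1; 1 of them equals 9 — holds.
[5] n=3, d=-6, h=-13; 1 of them equals -13 — holds.
[6] max(-1, 9) = 9, not 7 — does not hold.
[7] k = g = 9, not all different — does not hold.
[8] j = -1 is in {3, -1, -6} — holds.
[9] g = 9 ≠ 10 and j = -1 ≠ -3; both disjuncts false — does not hold.
[10] m × k = 8 × 9 = 72 — holds.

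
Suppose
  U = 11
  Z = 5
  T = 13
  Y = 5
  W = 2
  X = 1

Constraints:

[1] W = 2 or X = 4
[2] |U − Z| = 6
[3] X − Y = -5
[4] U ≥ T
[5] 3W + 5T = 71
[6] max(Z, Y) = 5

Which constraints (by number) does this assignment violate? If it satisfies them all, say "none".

Constraints 3 and 4 are violated.

[1] W = 2 = 2 (first disjunct) — OK.
[2] |11 − 5| = 6 — OK.
[3] X − Y = 1 − 5 = -4, not -5 — violated.
[4] U = 11, T = 13; 11 < 13 (want ≥) — violated.
[5] 3W + 5T = 3(2) + 5(13) = 71 — OK.
[6] max(5, 5) = 5 — OK.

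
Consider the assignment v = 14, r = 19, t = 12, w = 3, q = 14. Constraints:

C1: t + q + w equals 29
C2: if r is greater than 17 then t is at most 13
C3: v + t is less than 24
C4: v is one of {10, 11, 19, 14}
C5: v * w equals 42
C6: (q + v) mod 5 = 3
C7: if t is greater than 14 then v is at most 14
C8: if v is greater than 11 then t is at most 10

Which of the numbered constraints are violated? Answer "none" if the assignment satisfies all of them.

The assignment fails constraints 3, 8.

C1: t + q + w = 12 + 14 + 3 = 29  OK
C2: r = 19 > 17, so we need t ≤ 13; t = 12 ≤ 13  OK
C3: v + t = 14 + 12 = 26; 26 ≥ 24, bound 24 not met  FAIL
C4: v = 14 is in {10, 11, 19, 14}  OK
C5: v * w = 14 * 3 = 42  OK
C6: q + v = 28; 28 mod 5 = 3  OK
C7: t = 12, not > 14; antecedent false, conditional vacuously true  OK
C8: v = 14 > 11, so we need t ≤ 10; but t = 12 > 10  FAIL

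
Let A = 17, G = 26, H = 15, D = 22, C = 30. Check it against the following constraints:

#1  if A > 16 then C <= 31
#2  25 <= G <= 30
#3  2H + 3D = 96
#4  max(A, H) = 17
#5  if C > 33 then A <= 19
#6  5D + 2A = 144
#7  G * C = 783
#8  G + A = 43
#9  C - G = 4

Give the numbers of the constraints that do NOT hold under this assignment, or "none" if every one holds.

Constraint 7 does not hold.

#1 A = 17 > 16, so we need C ≤ 31; C = 30 ≤ 31 — OK.
#2 G = 26 lies in [25, 30] — OK.
#3 2H + 3D = 2(15) + 3(22) = 96 — OK.
#4 max(17, 15) = 17 — OK.
#5 C = 30, not > 33; antecedent false, conditional vacuously true — OK.
#6 5D + 2A = 5(22) + 2(17) = 144 — OK.
#7 G * C = 26 * 30 = 780, not 783 — violated.
#8 G + A = 26 + 17 = 43 — OK.
#9 C - G = 30 - 26 = 4 — OK.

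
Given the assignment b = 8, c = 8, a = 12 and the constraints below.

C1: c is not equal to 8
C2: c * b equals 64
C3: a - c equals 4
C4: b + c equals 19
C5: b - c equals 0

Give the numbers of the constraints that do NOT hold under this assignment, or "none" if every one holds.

No — constraints 1, 4 are not satisfied.

C1: c = 8, but 8 is required to differ  ✘
C2: c * b = 8 * 8 = 64  ✔
C3: a - c = 12 - 8 = 4  ✔
C4: b + c = 8 + 8 = 16, not 19  ✘
C5: b - c = 8 - 8 = 0  ✔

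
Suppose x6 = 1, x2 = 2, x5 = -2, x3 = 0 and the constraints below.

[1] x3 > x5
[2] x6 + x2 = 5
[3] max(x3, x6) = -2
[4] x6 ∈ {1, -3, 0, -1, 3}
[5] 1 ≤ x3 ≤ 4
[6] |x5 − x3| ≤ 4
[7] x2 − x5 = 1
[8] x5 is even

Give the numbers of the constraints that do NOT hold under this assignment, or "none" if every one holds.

[1] x3 = 0, x5 = -2; 0 > -2  ✔
[2] x6 + x2 = 1 + 2 = 3, not 5  ✘
[3] max(0, 1) = 1, not -2  ✘
[4] x6 = 1 is in {1, -3, 0, -1, 3}  ✔
[5] x3 = 0 is outside [1, 4]  ✘
[6] |-2 − 0| = 2; 2 ≤ 4  ✔
[7] x2 − x5 = 2 − (-2) = 4, not 1  ✘
[8] x5 = -2 is even  ✔

Violated: 2, 3, 5, 7.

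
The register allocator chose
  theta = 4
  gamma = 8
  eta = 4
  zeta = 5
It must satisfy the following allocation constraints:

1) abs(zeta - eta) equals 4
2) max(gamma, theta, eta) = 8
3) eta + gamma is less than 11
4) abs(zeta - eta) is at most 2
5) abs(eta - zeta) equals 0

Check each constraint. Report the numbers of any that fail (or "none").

1) abs(5 - 4) = 1, not 4 — violated.
2) max(8, 4, 4) = 8 — OK.
3) eta + gamma = 4 + 8 = 12; 12 ≥ 11, bound 11 not met — violated.
4) abs(5 - 4) = 1; 1 ≤ 2 — OK.
5) abs(4 - 5) = 1, not 0 — violated.

No — constraints 1, 3, 5 are not satisfied.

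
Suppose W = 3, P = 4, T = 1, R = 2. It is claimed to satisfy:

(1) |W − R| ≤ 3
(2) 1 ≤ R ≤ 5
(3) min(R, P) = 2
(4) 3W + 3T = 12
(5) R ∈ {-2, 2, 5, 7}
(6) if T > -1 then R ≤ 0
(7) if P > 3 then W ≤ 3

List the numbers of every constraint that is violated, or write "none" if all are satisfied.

No — constraint 6 is not satisfied.

(1) |3 − 2| = 1; 1 ≤ 3  holds
(2) R = 2 lies in [1, 5]  holds
(3) min(2, 4) = 2  holds
(4) 3W + 3T = 3(3) + 3(1) = 12  holds
(5) R = 2 is in {-2, 2, 5, 7}  holds
(6) T = 1 > -1, so we need R ≤ 0; but R = 2 > 0  fails
(7) P = 4 > 3, so we need W ≤ 3; W = 3 ≤ 3  holds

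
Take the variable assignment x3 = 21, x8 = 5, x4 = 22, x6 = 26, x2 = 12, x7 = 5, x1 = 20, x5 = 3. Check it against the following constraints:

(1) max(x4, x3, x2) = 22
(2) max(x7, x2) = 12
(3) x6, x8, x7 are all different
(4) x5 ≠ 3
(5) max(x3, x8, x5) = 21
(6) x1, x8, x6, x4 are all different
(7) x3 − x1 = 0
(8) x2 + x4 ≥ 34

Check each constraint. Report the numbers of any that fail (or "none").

(1) max(22, 21, 12) = 22 — OK.
(2) max(5, 12) = 12 — OK.
(3) x8 = x7 = 5, not all different — violated.
(4) x5 = 3, but 3 is required to differ — violated.
(5) max(21, 5, 3) = 21 — OK.
(6) values 20, 5, 26, 22 are pairwise distinct — OK.
(7) x3 − x1 = 21 − 20 = 1, not 0 — violated.
(8) x2 + x4 = 12 + 22 = 34; 34 ≥ 34 — OK.

Constraints 3, 4, and 7 are violated.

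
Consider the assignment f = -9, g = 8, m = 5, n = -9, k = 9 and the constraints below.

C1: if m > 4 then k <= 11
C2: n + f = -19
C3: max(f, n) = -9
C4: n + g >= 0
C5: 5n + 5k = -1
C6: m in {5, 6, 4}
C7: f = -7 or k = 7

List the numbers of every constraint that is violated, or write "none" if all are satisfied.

C1: m = 5 > 4, so we need k ≤ 11; k = 9 ≤ 11 — holds.
C2: n + f = -9 + (-9) = -18, not -19 — fails.
C3: max(-9, -9) = -9 — holds.
C4: n + g = -9 + 8 = -1; -1 < 0, bound 0 not met — fails.
C5: 5n + 5k = 5(-9) + 5(9) = 0, not -1 — fails.
C6: m = 5 is in {5, 6, 4} — holds.
C7: f = -9 ≠ -7 and k = 9 ≠ 7; both disjuncts false — fails.

Constraints 2, 4, 5, and 7 do not hold.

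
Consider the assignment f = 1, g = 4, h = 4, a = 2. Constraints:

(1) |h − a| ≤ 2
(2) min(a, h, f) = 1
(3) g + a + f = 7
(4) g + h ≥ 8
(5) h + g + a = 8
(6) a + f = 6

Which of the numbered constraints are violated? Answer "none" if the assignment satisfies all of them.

No — constraints 5, 6 are not satisfied.

(1) |4 − 2| = 2; 2 ≤ 2  ✔
(2) min(2, 4, 1) = 1  ✔
(3) g + a + f = 4 + 2 + 1 = 7  ✔
(4) g + h = 4 + 4 = 8; 8 ≥ 8  ✔
(5) h + g + a = 4 + 4 + 2 = 10, not 8  ✘
(6) a + f = 2 + 1 = 3, not 6  ✘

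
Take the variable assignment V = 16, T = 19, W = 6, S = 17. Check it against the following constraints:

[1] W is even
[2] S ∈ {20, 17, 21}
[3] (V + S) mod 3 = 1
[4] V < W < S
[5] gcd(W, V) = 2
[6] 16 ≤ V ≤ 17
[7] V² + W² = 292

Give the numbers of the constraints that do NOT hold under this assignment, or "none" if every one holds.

[1] W = 6 is even  true
[2] S = 17 is in {20, 17, 21}  true
[3] V + S = 33; 33 mod 3 = 0, not 1  false
[4] values 16, 6, 17; V = 16 is not < W = 6  false
[5] gcd(6, 16) = 2  true
[6] V = 16 lies in [16, 17]  true
[7] V² + W² = 16² + 6² = 256 + 36 = 292  true

Violated: 3 and 4.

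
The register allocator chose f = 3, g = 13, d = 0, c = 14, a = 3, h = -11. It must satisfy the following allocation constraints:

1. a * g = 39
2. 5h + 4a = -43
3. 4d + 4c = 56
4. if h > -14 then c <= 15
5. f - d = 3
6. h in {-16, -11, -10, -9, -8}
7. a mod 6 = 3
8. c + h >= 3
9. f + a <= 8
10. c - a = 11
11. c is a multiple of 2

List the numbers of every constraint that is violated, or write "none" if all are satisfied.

The assignment satisfies every constraint.

1. a * g = 3 * 13 = 39  ✔
2. 5h + 4a = 5(-11) + 4(3) = -43  ✔
3. 4d + 4c = 4(0) + 4(14) = 56  ✔
4. h = -11 > -14, so we need c ≤ 15; c = 14 ≤ 15  ✔
5. f - d = 3 - 0 = 3  ✔
6. h = -11 is in {-16, -11, -10, -9, -8}  ✔
7. 3 mod 6 = 3  ✔
8. c + h = 14 + (-11) = 3; 3 ≥ 3  ✔
9. f + a = 3 + 3 = 6; 6 ≤ 8  ✔
10. c - a = 14 - 3 = 11  ✔
11. 14 / 2 = 7, so 2 divides 14  ✔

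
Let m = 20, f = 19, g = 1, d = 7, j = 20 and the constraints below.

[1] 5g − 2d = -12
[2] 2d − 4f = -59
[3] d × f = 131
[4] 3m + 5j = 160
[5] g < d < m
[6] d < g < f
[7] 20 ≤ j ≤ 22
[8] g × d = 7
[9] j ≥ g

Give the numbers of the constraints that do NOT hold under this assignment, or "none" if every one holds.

No — constraints 1, 2, 3, and 6 are not satisfied.

[1] 5g − 2d = 5(1) − 2(7) = -9, not -12 — violated.
[2] 2d − 4f = 2(7) − 4(19) = -62, not -59 — violated.
[3] d × f = 7 × 19 = 133, not 131 — violated.
[4] 3m + 5j = 3(20) + 5(20) = 160 — satisfied.
[5] values 1 < 7 < 20 — satisfied.
[6] values 7, 1, 19; d = 7 is not < g = 1 — violated.
[7] j = 20 lies in [20, 22] — satisfied.
[8] g × d = 1 × 7 = 7 — satisfied.
[9] j = 20, g = 1; 20 ≥ 1 — satisfied.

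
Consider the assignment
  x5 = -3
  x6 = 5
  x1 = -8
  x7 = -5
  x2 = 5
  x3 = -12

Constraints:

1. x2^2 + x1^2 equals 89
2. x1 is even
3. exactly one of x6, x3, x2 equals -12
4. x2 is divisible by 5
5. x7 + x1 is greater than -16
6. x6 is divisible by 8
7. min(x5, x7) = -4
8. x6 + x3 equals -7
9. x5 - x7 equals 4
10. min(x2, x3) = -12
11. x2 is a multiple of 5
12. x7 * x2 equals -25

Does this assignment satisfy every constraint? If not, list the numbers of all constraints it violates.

1. x2^2 + x1^2 = 5^2 + (-8)^2 = 25 + 64 = 89 — satisfied.
2. x1 = -8 is even — satisfied.
3. x6=5, x3=-12, x2=5; 1 of them equals -12 — satisfied.
4. 5 / 5 = 1, so 5 divides 5 — satisfied.
5. x7 + x1 = -5 + (-8) = -13; -13 > -16 — satisfied.
6. 5 = 8*0 + 5, so 8 does not divide 5 — violated.
7. min(-3, -5) = -5, not -4 — violated.
8. x6 + x3 = 5 + (-12) = -7 — satisfied.
9. x5 - x7 = -3 - (-5) = 2, not 4 — violated.
10. min(5, -12) = -12 — satisfied.
11. 5 / 5 = 1, so 5 divides 5 — satisfied.
12. x7 * x2 = -5 * 5 = -25 — satisfied.

Violated: 6, 7, and 9.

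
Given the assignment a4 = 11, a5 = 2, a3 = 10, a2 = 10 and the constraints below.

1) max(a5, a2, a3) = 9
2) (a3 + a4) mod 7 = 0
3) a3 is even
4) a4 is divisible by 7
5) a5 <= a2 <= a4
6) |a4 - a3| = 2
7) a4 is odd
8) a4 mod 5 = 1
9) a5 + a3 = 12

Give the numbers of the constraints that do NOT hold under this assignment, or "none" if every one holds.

1) max(2, 10, 10) = 10, not 9 — does not hold.
2) a3 + a4 = 21; 21 mod 7 = 0 — holds.
3) a3 = 10 is even — holds.
4) 11 = 7*1 + 4, so 7 does not divide 11 — does not hold.
5) values 2 <= 10 <= 11 — holds.
6) |11 - 10| = 1, not 2 — does not hold.
7) a4 = 11 is odd — holds.
8) 11 mod 5 = 1 — holds.
9) a5 + a3 = 2 + 10 = 12 — holds.

Constraints 1, 4, 6 do not hold.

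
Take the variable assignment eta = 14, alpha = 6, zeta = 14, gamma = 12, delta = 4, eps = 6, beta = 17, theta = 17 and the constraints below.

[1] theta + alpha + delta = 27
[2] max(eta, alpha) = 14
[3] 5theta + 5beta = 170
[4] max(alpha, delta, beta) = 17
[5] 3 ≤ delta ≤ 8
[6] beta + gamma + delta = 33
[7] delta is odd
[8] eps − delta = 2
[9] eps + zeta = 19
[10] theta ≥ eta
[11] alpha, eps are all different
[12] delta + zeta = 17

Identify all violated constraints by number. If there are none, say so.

[1] theta + alpha + delta = 17 + 6 + 4 = 27 — satisfied.
[2] max(14, 6) = 14 — satisfied.
[3] 5theta + 5beta = 5(17) + 5(17) = 170 — satisfied.
[4] max(6, 4, 17) = 17 — satisfied.
[5] delta = 4 lies in [3, 8] — satisfied.
[6] beta + gamma + delta = 17 + 12 + 4 = 33 — satisfied.
[7] delta = 4 is even — violated.
[8] eps − delta = 6 − 4 = 2 — satisfied.
[9] eps + zeta = 6 + 14 = 20, not 19 — violated.
[10] theta = 17, eta = 14; 17 ≥ 14 — satisfied.
[11] alpha = eps = 6, not all different — violated.
[12] delta + zeta = 4 + 14 = 18, not 17 — violated.

Constraints 7, 9, 11, 12 are violated.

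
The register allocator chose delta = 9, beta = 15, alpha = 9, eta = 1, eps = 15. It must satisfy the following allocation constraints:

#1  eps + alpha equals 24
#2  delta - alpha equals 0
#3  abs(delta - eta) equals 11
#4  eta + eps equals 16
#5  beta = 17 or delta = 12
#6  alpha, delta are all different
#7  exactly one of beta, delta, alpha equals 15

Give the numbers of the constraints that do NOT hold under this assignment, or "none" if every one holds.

#1 eps + alpha = 15 + 9 = 24 — satisfied.
#2 delta - alpha = 9 - 9 = 0 — satisfied.
#3 abs(9 - 1) = 8, not 11 — violated.
#4 eta + eps = 1 + 15 = 16 — satisfied.
#5 beta = 15 ≠ 17 and delta = 9 ≠ 12; both disjuncts false — violated.
#6 alpha = delta = 9, not all different — violated.
#7 beta=15, delta=9, alpha=9; 1 of them equals 15 — satisfied.

Violated: 3, 5, and 6.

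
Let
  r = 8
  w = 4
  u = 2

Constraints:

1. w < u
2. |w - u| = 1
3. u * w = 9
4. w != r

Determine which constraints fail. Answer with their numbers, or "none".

The assignment fails constraints 1, 2, and 3.

1. w = 4, u = 2; 4 ≥ 2 (want <) — does not hold.
2. |4 - 2| = 2, not 1 — does not hold.
3. u * w = 2 * 4 = 8, not 9 — does not hold.
4. w = 4, r = 8; distinct — holds.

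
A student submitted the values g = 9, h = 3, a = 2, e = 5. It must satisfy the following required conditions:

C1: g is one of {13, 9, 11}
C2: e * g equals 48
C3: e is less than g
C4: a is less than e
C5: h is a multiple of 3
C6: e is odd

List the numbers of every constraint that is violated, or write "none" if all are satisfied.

Constraint 2 does not hold.

C1: g = 9 is in {13, 9, 11}  OK
C2: e * g = 5 * 9 = 45, not 48  FAIL
C3: e = 5, g = 9; 5 < 9  OK
C4: a = 2, e = 5; 2 < 5  OK
C5: 3 / 3 = 1, so 3 divides 3  OK
C6: e = 5 is odd  OK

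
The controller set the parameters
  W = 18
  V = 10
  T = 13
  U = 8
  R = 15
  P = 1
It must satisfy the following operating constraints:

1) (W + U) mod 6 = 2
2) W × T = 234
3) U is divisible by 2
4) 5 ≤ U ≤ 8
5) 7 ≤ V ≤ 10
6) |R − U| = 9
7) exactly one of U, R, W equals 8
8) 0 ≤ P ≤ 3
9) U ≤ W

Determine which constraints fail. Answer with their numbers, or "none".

1) W + U = 26; 26 mod 6 = 2  ✓
2) W × T = 18 × 13 = 234  ✓
3) 8 / 2 = 4, so 2 divides 8  ✓
4) U = 8 lies in [5, 8]  ✓
5) V = 10 lies in [7, 10]  ✓
6) |15 − 8| = 7, not 9  ✗
7) U=8, R=15, W=18; 1 of them equals 8  ✓
8) P = 1 lies in [0, 3]  ✓
9) U = 8, W = 18; 8 ≤ 18  ✓

Constraint 6 is violated.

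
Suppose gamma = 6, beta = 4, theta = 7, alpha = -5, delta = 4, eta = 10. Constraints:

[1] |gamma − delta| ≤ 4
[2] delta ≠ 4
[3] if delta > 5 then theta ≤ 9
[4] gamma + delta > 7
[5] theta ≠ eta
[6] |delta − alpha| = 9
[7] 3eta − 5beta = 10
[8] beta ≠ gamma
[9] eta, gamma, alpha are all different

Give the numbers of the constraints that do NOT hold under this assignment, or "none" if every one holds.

[1] |6 − 4| = 2; 2 ≤ 4 — holds.
[2] delta = 4, but 4 is required to differ — does not hold.
[3] delta = 4, not > 5; antecedent false, conditional vacuously true — holds.
[4] gamma + delta = 6 + 4 = 10; 10 > 7 — holds.
[5] theta = 7, eta = 10; distinct — holds.
[6] |4 − (-5)| = 9 — holds.
[7] 3eta − 5beta = 3(10) − 5(4) = 10 — holds.
[8] beta = 4, gamma = 6; distinct — holds.
[9] values 10, 6, -5 are pairwise distinct — holds.

No — constraint 2 is not satisfied.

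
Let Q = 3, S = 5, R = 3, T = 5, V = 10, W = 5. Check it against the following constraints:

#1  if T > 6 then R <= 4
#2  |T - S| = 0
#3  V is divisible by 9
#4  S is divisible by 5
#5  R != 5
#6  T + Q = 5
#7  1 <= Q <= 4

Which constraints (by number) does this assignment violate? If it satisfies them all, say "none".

#1 T = 5, not > 6; antecedent false, conditional vacuously true — holds.
#2 |5 - 5| = 0 — holds.
#3 10 = 9*1 + 1, so 9 does not divide 10 — fails.
#4 5 / 5 = 1, so 5 divides 5 — holds.
#5 R = 3, and 3 ≠ 5 — holds.
#6 T + Q = 5 + 3 = 8, not 5 — fails.
#7 Q = 3 lies in [1, 4] — holds.

No — constraints 3 and 6 are not satisfied.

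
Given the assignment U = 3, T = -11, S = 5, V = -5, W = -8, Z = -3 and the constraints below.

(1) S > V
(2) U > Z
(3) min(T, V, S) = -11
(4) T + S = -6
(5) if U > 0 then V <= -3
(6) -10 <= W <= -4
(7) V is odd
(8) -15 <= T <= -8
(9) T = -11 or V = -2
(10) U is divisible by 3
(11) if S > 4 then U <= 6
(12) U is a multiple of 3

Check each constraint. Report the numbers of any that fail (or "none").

(1) S = 5, V = -5; 5 > -5 — satisfied.
(2) U = 3, Z = -3; 3 > -3 — satisfied.
(3) min(-11, -5, 5) = -11 — satisfied.
(4) T + S = -11 + 5 = -6 — satisfied.
(5) U = 3 > 0, so we need V ≤ -3; V = -5 ≤ -3 — satisfied.
(6) W = -8 lies in [-10, -4] — satisfied.
(7) V = -5 is odd — satisfied.
(8) T = -11 lies in [-15, -8] — satisfied.
(9) T = -11 = -11 (first disjunct) — satisfied.
(10) 3 / 3 = 1, so 3 divides 3 — satisfied.
(11) S = 5 > 4, so we need U ≤ 6; U = 3 ≤ 6 — satisfied.
(12) 3 / 3 = 1, so 3 divides 3 — satisfied.

The assignment satisfies every constraint.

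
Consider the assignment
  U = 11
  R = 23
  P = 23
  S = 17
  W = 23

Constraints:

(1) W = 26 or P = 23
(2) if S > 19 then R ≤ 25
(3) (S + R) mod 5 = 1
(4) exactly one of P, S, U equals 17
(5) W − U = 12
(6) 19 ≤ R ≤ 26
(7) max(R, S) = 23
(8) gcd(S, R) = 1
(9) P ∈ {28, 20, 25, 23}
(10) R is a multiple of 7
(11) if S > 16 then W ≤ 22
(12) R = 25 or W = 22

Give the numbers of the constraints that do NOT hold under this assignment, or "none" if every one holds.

No — constraints 3, 10, 11, 12 are not satisfied.

(1) W = 23 ≠ 26, but P = 23 = 23 (second disjunct)  ✔
(2) S = 17, not > 19; antecedent false, conditional vacuously true  ✔
(3) S + R = 40; 40 mod 5 = 0, not 1  ✘
(4) P=23, S=17, U=11; 1 of them equals 17  ✔
(5) W − U = 23 − 11 = 12  ✔
(6) R = 23 lies in [19, 26]  ✔
(7) max(23, 17) = 23  ✔
(8) gcd(17, 23) = 1  ✔
(9) P = 23 is in {28, 20, 25, 23}  ✔
(10) 23 = 7×3 + 2, so 7 does not divide 23  ✘
(11) S = 17 > 16, so we need W ≤ 22; but W = 23 > 22  ✘
(12) R = 23 ≠ 25 and W = 23 ≠ 22; both disjuncts false  ✘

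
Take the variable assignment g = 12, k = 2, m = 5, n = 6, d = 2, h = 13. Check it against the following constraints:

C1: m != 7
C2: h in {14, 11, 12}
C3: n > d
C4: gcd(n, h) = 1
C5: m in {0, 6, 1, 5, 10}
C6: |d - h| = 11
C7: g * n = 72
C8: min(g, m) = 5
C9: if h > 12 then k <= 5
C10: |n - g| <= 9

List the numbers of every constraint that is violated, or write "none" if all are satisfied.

Violated: 2.

C1: m = 5, and 5 ≠ 7 — holds.
C2: h = 13 is not in {14, 11, 12} — does not hold.
C3: n = 6, d = 2; 6 > 2 — holds.
C4: gcd(6, 13) = 1 — holds.
C5: m = 5 is in {0, 6, 1, 5, 10} — holds.
C6: |2 - 13| = 11 — holds.
C7: g * n = 12 * 6 = 72 — holds.
C8: min(12, 5) = 5 — holds.
C9: h = 13 > 12, so we need k ≤ 5; k = 2 ≤ 5 — holds.
C10: |6 - 12| = 6; 6 ≤ 9 — holds.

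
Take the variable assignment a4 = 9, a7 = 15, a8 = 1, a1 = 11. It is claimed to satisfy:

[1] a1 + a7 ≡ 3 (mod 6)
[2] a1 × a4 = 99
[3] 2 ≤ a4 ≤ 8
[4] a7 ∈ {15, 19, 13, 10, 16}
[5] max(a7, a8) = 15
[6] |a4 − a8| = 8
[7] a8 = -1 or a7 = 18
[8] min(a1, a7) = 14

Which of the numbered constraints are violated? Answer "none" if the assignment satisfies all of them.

[1] a1 + a7 = 26; 26 mod 6 = 2, not 3 — does not hold.
[2] a1 × a4 = 11 × 9 = 99 — holds.
[3] a4 = 9 is outside [2, 8] — does not hold.
[4] a7 = 15 is in {15, 19, 13, 10, 16} — holds.
[5] max(15, 1) = 15 — holds.
[6] |9 − 1| = 8 — holds.
[7] a8 = 1 ≠ -1 and a7 = 15 ≠ 18; both disjuncts false — does not hold.
[8] min(11, 15) = 11, not 14 — does not hold.

The assignment fails constraints 1, 3, 7, and 8.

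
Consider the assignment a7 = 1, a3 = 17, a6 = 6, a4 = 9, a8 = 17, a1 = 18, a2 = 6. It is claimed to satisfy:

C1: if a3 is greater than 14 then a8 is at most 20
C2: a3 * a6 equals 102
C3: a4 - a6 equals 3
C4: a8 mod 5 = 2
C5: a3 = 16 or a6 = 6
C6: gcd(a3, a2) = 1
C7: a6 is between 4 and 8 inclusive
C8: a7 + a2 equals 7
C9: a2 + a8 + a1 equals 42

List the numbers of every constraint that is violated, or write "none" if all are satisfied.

Constraint 9 does not hold.

C1: a3 = 17 > 14, so we need a8 ≤ 20; a8 = 17 ≤ 20 — OK.
C2: a3 * a6 = 17 * 6 = 102 — OK.
C3: a4 - a6 = 9 - 6 = 3 — OK.
C4: 17 mod 5 = 2 — OK.
C5: a3 = 17 ≠ 16, but a6 = 6 = 6 (second disjunct) — OK.
C6: gcd(17, 6) = 1 — OK.
C7: a6 = 6 lies in [4, 8] — OK.
C8: a7 + a2 = 1 + 6 = 7 — OK.
C9: a2 + a8 + a1 = 6 + 17 + 18 = 41, not 42 — violated.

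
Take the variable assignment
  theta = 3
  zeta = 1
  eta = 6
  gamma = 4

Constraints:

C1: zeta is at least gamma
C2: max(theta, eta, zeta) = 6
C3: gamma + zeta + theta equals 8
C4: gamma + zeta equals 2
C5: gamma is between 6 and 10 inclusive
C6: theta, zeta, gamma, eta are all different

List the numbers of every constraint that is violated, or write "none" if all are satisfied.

C1: zeta = 1, gamma = 4; 1 < 4 (want ≥)  ✘
C2: max(3, 6, 1) = 6  ✔
C3: gamma + zeta + theta = 4 + 1 + 3 = 8  ✔
C4: gamma + zeta = 4 + 1 = 5, not 2  ✘
C5: gamma = 4 is outside [6, 10]  ✘
C6: values 3, 1, 4, 6 are pairwise distinct  ✔

No — constraints 1, 4, 5 are not satisfied.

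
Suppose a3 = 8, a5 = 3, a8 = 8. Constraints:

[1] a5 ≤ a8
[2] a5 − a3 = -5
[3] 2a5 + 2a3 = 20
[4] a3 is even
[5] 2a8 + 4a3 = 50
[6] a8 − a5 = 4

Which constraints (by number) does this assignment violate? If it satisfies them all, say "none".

Constraints 3, 5, and 6 are violated.

[1] a5 = 3, a8 = 8; 3 ≤ 8 — holds.
[2] a5 − a3 = 3 − 8 = -5 — holds.
[3] 2a5 + 2a3 = 2(3) + 2(8) = 22, not 20 — does not hold.
[4] a3 = 8 is even — holds.
[5] 2a8 + 4a3 = 2(8) + 4(8) = 48, not 50 — does not hold.
[6] a8 − a5 = 8 − 3 = 5, not 4 — does not hold.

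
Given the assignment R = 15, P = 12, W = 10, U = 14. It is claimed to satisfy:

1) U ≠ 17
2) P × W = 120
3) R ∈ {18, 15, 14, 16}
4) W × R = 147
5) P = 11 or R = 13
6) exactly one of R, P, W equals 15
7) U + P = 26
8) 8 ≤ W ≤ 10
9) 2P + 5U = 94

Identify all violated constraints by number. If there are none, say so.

1) U = 14, and 14 ≠ 17 — OK.
2) P × W = 12 × 10 = 120 — OK.
3) R = 15 is in {18, 15, 14, 16} — OK.
4) W × R = 10 × 15 = 150, not 147 — violated.
5) P = 12 ≠ 11 and R = 15 ≠ 13; both disjuncts false — violated.
6) R=15, P=12, W=10; 1 of them equals 15 — OK.
7) U + P = 14 + 12 = 26 — OK.
8) W = 10 lies in [8, 10] — OK.
9) 2P + 5U = 2(12) + 5(14) = 94 — OK.

Violated: 4 and 5.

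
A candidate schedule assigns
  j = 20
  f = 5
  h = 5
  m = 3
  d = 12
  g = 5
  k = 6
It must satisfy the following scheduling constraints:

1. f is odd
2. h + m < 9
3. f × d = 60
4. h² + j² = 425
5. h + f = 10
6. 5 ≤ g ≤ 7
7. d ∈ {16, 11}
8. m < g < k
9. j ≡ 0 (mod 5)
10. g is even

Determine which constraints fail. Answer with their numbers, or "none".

Constraints 7 and 10 do not hold.

1. f = 5 is odd  OK
2. h + m = 5 + 3 = 8; 8 < 9  OK
3. f × d = 5 × 12 = 60  OK
4. h² + j² = 5² + 20² = 25 + 400 = 425  OK
5. h + f = 5 + 5 = 10  OK
6. g = 5 lies in [5, 7]  OK
7. d = 12 is not in {16, 11}  FAIL
8. values 3 < 5 < 6  OK
9. 20 mod 5 = 0  OK
10. g = 5 is odd  FAIL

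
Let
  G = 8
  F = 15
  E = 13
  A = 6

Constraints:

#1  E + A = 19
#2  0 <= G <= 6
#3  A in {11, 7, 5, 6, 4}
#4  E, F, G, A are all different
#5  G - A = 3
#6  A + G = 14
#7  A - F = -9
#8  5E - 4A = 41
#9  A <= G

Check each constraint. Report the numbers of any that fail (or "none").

#1 E + A = 13 + 6 = 19 — satisfied.
#2 G = 8 is outside [0, 6] — violated.
#3 A = 6 is in {11, 7, 5, 6, 4} — satisfied.
#4 values 13, 15, 8, 6 are pairwise distinct — satisfied.
#5 G - A = 8 - 6 = 2, not 3 — violated.
#6 A + G = 6 + 8 = 14 — satisfied.
#7 A - F = 6 - 15 = -9 — satisfied.
#8 5E - 4A = 5(13) - 4(6) = 41 — satisfied.
#9 A = 6, G = 8; 6 ≤ 8 — satisfied.

Constraints 2 and 5 are violated.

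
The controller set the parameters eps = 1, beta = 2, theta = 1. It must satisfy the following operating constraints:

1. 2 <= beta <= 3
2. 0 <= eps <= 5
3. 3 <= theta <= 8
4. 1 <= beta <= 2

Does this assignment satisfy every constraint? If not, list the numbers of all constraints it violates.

The assignment fails constraint 3.

1. beta = 2 lies in [2, 3] — OK.
2. eps = 1 lies in [0, 5] — OK.
3. theta = 1 is outside [3, 8] — violated.
4. beta = 2 lies in [1, 2] — OK.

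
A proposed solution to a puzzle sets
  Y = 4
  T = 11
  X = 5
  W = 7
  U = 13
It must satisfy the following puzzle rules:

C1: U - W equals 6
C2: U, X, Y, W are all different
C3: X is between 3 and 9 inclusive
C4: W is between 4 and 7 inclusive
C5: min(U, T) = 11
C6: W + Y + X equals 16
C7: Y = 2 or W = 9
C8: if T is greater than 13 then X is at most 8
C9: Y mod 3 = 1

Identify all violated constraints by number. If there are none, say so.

Violated: 7.

C1: U - W = 13 - 7 = 6 — holds.
C2: values 13, 5, 4, 7 are pairwise distinct — holds.
C3: X = 5 lies in [3, 9] — holds.
C4: W = 7 lies in [4, 7] — holds.
C5: min(13, 11) = 11 — holds.
C6: W + Y + X = 7 + 4 + 5 = 16 — holds.
C7: Y = 4 ≠ 2 and W = 7 ≠ 9; both disjuncts false — does not hold.
C8: T = 11, not > 13; antecedent false, conditional vacuously true — holds.
C9: 4 mod 3 = 1 — holds.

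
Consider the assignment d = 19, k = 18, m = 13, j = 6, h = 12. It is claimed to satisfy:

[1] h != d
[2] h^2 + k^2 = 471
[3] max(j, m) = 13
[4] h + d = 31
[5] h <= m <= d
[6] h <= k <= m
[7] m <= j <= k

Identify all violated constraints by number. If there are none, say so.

[1] h = 12, d = 19; distinct — holds.
[2] h^2 + k^2 = 12^2 + 18^2 = 144 + 324 = 468, not 471 — fails.
[3] max(6, 13) = 13 — holds.
[4] h + d = 12 + 19 = 31 — holds.
[5] values 12 <= 13 <= 19 — holds.
[6] values 12, 18, 13; k = 18 is not <= m = 13 — fails.
[7] values 13, 6, 18; m = 13 is not <= j = 6 — fails.

No — constraints 2, 6, and 7 are not satisfied.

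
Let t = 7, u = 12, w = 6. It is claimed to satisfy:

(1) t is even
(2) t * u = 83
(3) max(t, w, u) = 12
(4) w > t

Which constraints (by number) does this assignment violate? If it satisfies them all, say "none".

Constraints 1, 2, and 4 do not hold.

(1) t = 7 is odd  false
(2) t * u = 7 * 12 = 84, not 83  false
(3) max(7, 6, 12) = 12  true
(4) w = 6, t = 7; 6 ≤ 7 (want >)  false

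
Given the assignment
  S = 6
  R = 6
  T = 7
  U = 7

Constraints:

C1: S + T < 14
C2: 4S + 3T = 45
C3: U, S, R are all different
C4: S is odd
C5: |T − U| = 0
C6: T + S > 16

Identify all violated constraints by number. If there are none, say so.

Constraints 3, 4, and 6 do not hold.

C1: S + T = 6 + 7 = 13; 13 < 14  ✓
C2: 4S + 3T = 4(6) + 3(7) = 45  ✓
C3: S = R = 6, not all different  ✗
C4: S = 6 is even  ✗
C5: |7 − 7| = 0  ✓
C6: T + S = 7 + 6 = 13; 13 ≤ 16, bound 16 not met  ✗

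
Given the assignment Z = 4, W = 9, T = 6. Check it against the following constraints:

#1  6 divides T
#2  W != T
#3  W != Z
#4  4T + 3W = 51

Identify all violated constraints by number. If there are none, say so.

The assignment satisfies every constraint.

#1 6 / 6 = 1, so 6 divides 6 — satisfied.
#2 W = 9, T = 6; distinct — satisfied.
#3 W = 9, Z = 4; distinct — satisfied.
#4 4T + 3W = 4(6) + 3(9) = 51 — satisfied.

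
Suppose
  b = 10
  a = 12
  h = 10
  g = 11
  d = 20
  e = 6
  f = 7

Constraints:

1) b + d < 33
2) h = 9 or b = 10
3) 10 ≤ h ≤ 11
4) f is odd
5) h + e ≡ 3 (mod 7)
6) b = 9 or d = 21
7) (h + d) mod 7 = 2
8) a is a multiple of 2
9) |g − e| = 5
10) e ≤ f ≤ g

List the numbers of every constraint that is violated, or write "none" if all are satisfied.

1) b + d = 10 + 20 = 30; 30 < 33 — holds.
2) h = 10 ≠ 9, but b = 10 = 10 (second disjunct) — holds.
3) h = 10 lies in [10, 11] — holds.
4) f = 7 is odd — holds.
5) h + e = 16; 16 mod 7 = 2, not 3 — fails.
6) b = 10 ≠ 9 and d = 20 ≠ 21; both disjuncts false — fails.
7) h + d = 30; 30 mod 7 = 2 — holds.
8) 12 / 2 = 6, so 2 divides 12 — holds.
9) |11 − 6| = 5 — holds.
10) values 6 ≤ 7 ≤ 11 — holds.

Violated: 5 and 6.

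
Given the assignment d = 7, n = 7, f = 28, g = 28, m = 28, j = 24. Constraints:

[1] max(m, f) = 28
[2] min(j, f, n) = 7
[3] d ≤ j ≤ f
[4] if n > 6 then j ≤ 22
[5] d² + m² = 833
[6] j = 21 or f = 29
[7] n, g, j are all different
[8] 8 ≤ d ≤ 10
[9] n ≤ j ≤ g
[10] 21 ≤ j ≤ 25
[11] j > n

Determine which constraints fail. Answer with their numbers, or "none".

[1] max(28, 28) = 28  yes
[2] min(24, 28, 7) = 7  yes
[3] values 7 ≤ 24 ≤ 28  yes
[4] n = 7 > 6, so we need j ≤ 22; but j = 24 > 22  no
[5] d² + m² = 7² + 28² = 49 + 784 = 833  yes
[6] j = 24 ≠ 21 and f = 28 ≠ 29; both disjuncts false  no
[7] values 7, 28, 24 are pairwise distinct  yes
[8] d = 7 is outside [8, 10]  no
[9] values 7 ≤ 24 ≤ 28  yes
[10] j = 24 lies in [21, 25]  yes
[11] j = 24, n = 7; 24 > 7  yes

No — constraints 4, 6, and 8 are not satisfied.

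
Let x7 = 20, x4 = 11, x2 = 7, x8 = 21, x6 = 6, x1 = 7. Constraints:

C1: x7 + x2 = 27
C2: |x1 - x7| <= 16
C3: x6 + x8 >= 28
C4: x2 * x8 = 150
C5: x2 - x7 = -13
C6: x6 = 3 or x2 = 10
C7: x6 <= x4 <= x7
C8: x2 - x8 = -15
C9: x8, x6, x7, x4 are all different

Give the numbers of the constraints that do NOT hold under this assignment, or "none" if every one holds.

The assignment fails constraints 3, 4, 6, and 8.

C1: x7 + x2 = 20 + 7 = 27  ✔
C2: |7 - 20| = 13; 13 ≤ 16  ✔
C3: x6 + x8 = 6 + 21 = 27; 27 < 28, bound 28 not met  ✘
C4: x2 * x8 = 7 * 21 = 147, not 150  ✘
C5: x2 - x7 = 7 - 20 = -13  ✔
C6: x6 = 6 ≠ 3 and x2 = 7 ≠ 10; both disjuncts false  ✘
C7: values 6 <= 11 <= 20  ✔
C8: x2 - x8 = 7 - 21 = -14, not -15  ✘
C9: values 21, 6, 20, 11 are pairwise distinct  ✔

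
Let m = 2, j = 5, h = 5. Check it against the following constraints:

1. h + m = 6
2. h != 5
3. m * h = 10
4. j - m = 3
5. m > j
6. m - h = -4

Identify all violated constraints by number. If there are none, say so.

1. h + m = 5 + 2 = 7, not 6 — does not hold.
2. h = 5, but 5 is required to differ — does not hold.
3. m * h = 2 * 5 = 10 — holds.
4. j - m = 5 - 2 = 3 — holds.
5. m = 2, j = 5; 2 ≤ 5 (want >) — does not hold.
6. m - h = 2 - 5 = -3, not -4 — does not hold.

Constraints 1, 2, 5, and 6 are violated.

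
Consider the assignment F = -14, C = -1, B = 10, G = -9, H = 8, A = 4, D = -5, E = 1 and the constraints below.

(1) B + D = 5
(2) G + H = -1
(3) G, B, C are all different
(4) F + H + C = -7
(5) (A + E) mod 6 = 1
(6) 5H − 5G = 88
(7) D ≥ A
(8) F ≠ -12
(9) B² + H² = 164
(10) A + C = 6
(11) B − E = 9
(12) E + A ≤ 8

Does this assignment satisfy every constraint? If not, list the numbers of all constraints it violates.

(1) B + D = 10 + (-5) = 5  holds
(2) G + H = -9 + 8 = -1  holds
(3) values -9, 10, -1 are pairwise distinct  holds
(4) F + H + C = -14 + 8 + (-1) = -7  holds
(5) A + E = 5; 5 mod 6 = 5, not 1  fails
(6) 5H − 5G = 5(8) − 5(-9) = 85, not 88  fails
(7) D = -5, A = 4; -5 < 4 (want ≥)  fails
(8) F = -14, and -14 ≠ -12  holds
(9) B² + H² = 10² + 8² = 100 + 64 = 164  holds
(10) A + C = 4 + (-1) = 3, not 6  fails
(11) B − E = 10 − 1 = 9  holds
(12) E + A = 1 + 4 = 5; 5 ≤ 8  holds

No — constraints 5, 6, 7, 10 are not satisfied.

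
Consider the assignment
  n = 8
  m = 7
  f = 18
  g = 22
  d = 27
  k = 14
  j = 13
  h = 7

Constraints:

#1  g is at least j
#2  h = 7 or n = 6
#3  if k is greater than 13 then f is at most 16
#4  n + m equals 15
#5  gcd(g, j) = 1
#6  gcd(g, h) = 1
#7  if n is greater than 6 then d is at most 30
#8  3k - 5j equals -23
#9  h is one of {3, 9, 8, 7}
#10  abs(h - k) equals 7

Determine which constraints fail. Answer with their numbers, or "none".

Constraint 3 is violated.

#1 g = 22, j = 13; 22 ≥ 13 — holds.
#2 h = 7 = 7 (first disjunct) — holds.
#3 k = 14 > 13, so we need f ≤ 16; but f = 18 > 16 — fails.
#4 n + m = 8 + 7 = 15 — holds.
#5 gcd(22, 13) = 1 — holds.
#6 gcd(22, 7) = 1 — holds.
#7 n = 8 > 6, so we need d ≤ 30; d = 27 ≤ 30 — holds.
#8 3k - 5j = 3(14) - 5(13) = -23 — holds.
#9 h = 7 is in {3, 9, 8, 7} — holds.
#10 abs(7 - 14) = 7 — holds.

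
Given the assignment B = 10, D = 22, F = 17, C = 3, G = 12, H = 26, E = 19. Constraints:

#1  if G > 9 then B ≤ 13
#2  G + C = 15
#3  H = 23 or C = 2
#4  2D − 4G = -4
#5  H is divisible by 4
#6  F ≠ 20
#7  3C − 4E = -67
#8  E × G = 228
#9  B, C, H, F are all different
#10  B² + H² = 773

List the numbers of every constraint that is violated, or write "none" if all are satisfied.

No — constraints 3, 5, 10 are not satisfied.

#1 G = 12 > 9, so we need B ≤ 13; B = 10 ≤ 13 — OK.
#2 G + C = 12 + 3 = 15 — OK.
#3 H = 26 ≠ 23 and C = 3 ≠ 2; both disjuncts false — violated.
#4 2D − 4G = 2(22) − 4(12) = -4 — OK.
#5 26 = 4×6 + 2, so 4 does not divide 26 — violated.
#6 F = 17, and 17 ≠ 20 — OK.
#7 3C − 4E = 3(3) − 4(19) = -67 — OK.
#8 E × G = 19 × 12 = 228 — OK.
#9 values 10, 3, 26, 17 are pairwise distinct — OK.
#10 B² + H² = 10² + 26² = 100 + 676 = 776, not 773 — violated.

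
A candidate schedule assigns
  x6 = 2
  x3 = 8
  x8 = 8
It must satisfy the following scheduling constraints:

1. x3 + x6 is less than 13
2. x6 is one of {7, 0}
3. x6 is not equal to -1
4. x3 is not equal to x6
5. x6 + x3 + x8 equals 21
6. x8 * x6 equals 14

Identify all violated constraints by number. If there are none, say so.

1. x3 + x6 = 8 + 2 = 10; 10 < 13 — holds.
2. x6 = 2 is not in {7, 0} — fails.
3. x6 = 2, and 2 ≠ -1 — holds.
4. x3 = 8, x6 = 2; distinct — holds.
5. x6 + x3 + x8 = 2 + 8 + 8 = 18, not 21 — fails.
6. x8 * x6 = 8 * 2 = 16, not 14 — fails.

No — constraints 2, 5, 6 are not satisfied.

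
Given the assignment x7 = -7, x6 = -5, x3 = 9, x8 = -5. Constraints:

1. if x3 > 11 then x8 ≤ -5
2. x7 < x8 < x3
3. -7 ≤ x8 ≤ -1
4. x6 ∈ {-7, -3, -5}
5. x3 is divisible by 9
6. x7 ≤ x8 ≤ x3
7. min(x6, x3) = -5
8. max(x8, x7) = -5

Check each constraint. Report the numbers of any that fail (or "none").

No violations.

1. x3 = 9, not > 11; antecedent false, conditional vacuously true — holds.
2. values -7 < -5 < 9 — holds.
3. x8 = -5 lies in [-7, -1] — holds.
4. x6 = -5 is in {-7, -3, -5} — holds.
5. 9 / 9 = 1, so 9 divides 9 — holds.
6. values -7 ≤ -5 ≤ 9 — holds.
7. min(-5, 9) = -5 — holds.
8. max(-5, -7) = -5 — holds.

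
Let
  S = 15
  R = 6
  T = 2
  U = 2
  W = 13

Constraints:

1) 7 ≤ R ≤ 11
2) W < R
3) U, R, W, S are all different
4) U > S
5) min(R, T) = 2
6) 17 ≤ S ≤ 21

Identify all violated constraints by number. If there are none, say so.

No — constraints 1, 2, 4, 6 are not satisfied.

1) R = 6 is outside [7, 11]  ✗
2) W = 13, R = 6; 13 ≥ 6 (want <)  ✗
3) values 2, 6, 13, 15 are pairwise distinct  ✓
4) U = 2, S = 15; 2 ≤ 15 (want >)  ✗
5) min(6, 2) = 2  ✓
6) S = 15 is outside [17, 21]  ✗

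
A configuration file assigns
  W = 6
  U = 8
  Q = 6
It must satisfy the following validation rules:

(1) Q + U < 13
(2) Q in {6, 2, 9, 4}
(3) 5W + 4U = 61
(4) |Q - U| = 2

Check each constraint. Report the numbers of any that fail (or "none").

(1) Q + U = 6 + 8 = 14; 14 ≥ 13, bound 13 not met  ✘
(2) Q = 6 is in {6, 2, 9, 4}  ✔
(3) 5W + 4U = 5(6) + 4(8) = 62, not 61  ✘
(4) |6 - 8| = 2  ✔

Violated: 1, 3.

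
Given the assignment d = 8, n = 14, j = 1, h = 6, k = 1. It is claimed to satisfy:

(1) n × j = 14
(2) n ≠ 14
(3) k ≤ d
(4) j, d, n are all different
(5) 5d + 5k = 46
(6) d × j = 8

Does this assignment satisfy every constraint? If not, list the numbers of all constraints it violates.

Violated: 2, 5.

(1) n × j = 14 × 1 = 14 — satisfied.
(2) n = 14, but 14 is required to differ — violated.
(3) k = 1, d = 8; 1 ≤ 8 — satisfied.
(4) values 1, 8, 14 are pairwise distinct — satisfied.
(5) 5d + 5k = 5(8) + 5(1) = 45, not 46 — violated.
(6) d × j = 8 × 1 = 8 — satisfied.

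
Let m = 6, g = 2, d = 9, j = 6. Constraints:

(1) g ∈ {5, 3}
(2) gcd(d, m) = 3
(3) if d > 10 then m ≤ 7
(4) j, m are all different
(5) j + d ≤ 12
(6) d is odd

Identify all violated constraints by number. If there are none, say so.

Constraints 1, 4, and 5 do not hold.

(1) g = 2 is not in {5, 3} — does not hold.
(2) gcd(9, 6) = 3 — holds.
(3) d = 9, not > 10; antecedent false, conditional vacuously true — holds.
(4) j = m = 6, not all different — does not hold.
(5) j + d = 6 + 9 = 15; 15 > 12, bound 12 not met — does not hold.
(6) d = 9 is odd — holds.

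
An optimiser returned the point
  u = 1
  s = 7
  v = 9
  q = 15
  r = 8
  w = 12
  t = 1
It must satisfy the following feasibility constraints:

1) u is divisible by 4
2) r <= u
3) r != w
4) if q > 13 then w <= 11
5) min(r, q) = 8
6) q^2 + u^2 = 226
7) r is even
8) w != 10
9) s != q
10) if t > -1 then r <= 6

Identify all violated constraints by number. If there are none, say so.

1) 1 = 4*0 + 1, so 4 does not divide 1  ✘
2) r = 8, u = 1; 8 > 1 (want ≤)  ✘
3) r = 8, w = 12; distinct  ✔
4) q = 15 > 13, so we need w ≤ 11; but w = 12 > 11  ✘
5) min(8, 15) = 8  ✔
6) q^2 + u^2 = 15^2 + 1^2 = 225 + 1 = 226  ✔
7) r = 8 is even  ✔
8) w = 12, and 12 ≠ 10  ✔
9) s = 7, q = 15; distinct  ✔
10) t = 1 > -1, so we need r ≤ 6; but r = 8 > 6  ✘

No — constraints 1, 2, 4, 10 are not satisfied.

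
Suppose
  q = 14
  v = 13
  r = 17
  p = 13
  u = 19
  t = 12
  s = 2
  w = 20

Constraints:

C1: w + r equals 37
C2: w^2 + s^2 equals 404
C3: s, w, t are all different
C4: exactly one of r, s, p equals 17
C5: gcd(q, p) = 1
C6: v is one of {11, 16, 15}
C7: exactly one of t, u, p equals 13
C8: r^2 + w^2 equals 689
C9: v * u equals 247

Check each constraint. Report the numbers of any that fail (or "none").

No — constraint 6 is not satisfied.

C1: w + r = 20 + 17 = 37 — OK.
C2: w^2 + s^2 = 20^2 + 2^2 = 400 + 4 = 404 — OK.
C3: values 2, 20, 12 are pairwise distinct — OK.
C4: r=17, s=2, p=13; 1 of them equals 17 — OK.
C5: gcd(14, 13) = 1 — OK.
C6: v = 13 is not in {11, 16, 15} — violated.
C7: t=12, u=19, p=13; 1 of them equals 13 — OK.
C8: r^2 + w^2 = 17^2 + 20^2 = 289 + 400 = 689 — OK.
C9: v * u = 13 * 19 = 247 — OK.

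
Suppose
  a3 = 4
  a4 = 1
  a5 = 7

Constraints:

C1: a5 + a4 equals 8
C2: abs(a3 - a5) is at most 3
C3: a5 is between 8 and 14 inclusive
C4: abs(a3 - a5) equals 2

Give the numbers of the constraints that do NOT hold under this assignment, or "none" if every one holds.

C1: a5 + a4 = 7 + 1 = 8 — OK.
C2: abs(4 - 7) = 3; 3 ≤ 3 — OK.
C3: a5 = 7 is outside [8, 14] — violated.
C4: abs(4 - 7) = 3, not 2 — violated.

The assignment fails constraints 3 and 4.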